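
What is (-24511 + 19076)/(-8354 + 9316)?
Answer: -5435/962 ≈ -5.6497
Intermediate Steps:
(-24511 + 19076)/(-8354 + 9316) = -5435/962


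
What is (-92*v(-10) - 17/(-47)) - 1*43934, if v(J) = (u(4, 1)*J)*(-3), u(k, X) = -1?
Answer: -1935161/47 ≈ -41174.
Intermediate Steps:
v(J) = 3*J (v(J) = -J*(-3) = 3*J)
(-92*v(-10) - 17/(-47)) - 1*43934 = (-276*(-10) - 17/(-47)) - 1*43934 = (-92*(-30) - 17*(-1/47)) - 43934 = (2760 + 17/47) - 43934 = 129737/47 - 43934 = -1935161/47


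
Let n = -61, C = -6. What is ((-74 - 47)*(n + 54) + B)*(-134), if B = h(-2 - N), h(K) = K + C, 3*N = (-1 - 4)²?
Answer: -333928/3 ≈ -1.1131e+5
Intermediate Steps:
N = 25/3 (N = (-1 - 4)²/3 = (⅓)*(-5)² = (⅓)*25 = 25/3 ≈ 8.3333)
h(K) = -6 + K (h(K) = K - 6 = -6 + K)
B = -49/3 (B = -6 + (-2 - 1*25/3) = -6 + (-2 - 25/3) = -6 - 31/3 = -49/3 ≈ -16.333)
((-74 - 47)*(n + 54) + B)*(-134) = ((-74 - 47)*(-61 + 54) - 49/3)*(-134) = (-121*(-7) - 49/3)*(-134) = (847 - 49/3)*(-134) = (2492/3)*(-134) = -333928/3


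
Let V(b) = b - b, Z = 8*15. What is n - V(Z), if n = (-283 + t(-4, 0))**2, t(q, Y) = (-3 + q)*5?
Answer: 101124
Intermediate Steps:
t(q, Y) = -15 + 5*q
Z = 120
V(b) = 0
n = 101124 (n = (-283 + (-15 + 5*(-4)))**2 = (-283 + (-15 - 20))**2 = (-283 - 35)**2 = (-318)**2 = 101124)
n - V(Z) = 101124 - 1*0 = 101124 + 0 = 101124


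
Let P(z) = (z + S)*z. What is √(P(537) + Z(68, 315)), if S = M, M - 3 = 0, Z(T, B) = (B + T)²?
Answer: √436669 ≈ 660.81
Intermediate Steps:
M = 3 (M = 3 + 0 = 3)
S = 3
P(z) = z*(3 + z) (P(z) = (z + 3)*z = (3 + z)*z = z*(3 + z))
√(P(537) + Z(68, 315)) = √(537*(3 + 537) + (315 + 68)²) = √(537*540 + 383²) = √(289980 + 146689) = √436669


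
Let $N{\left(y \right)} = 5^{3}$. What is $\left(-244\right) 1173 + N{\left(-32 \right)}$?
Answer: $-286087$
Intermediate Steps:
$N{\left(y \right)} = 125$
$\left(-244\right) 1173 + N{\left(-32 \right)} = \left(-244\right) 1173 + 125 = -286212 + 125 = -286087$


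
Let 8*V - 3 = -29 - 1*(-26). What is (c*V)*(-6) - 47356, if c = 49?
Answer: -47356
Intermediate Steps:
V = 0 (V = 3/8 + (-29 - 1*(-26))/8 = 3/8 + (-29 + 26)/8 = 3/8 + (⅛)*(-3) = 3/8 - 3/8 = 0)
(c*V)*(-6) - 47356 = (49*0)*(-6) - 47356 = 0*(-6) - 47356 = 0 - 47356 = -47356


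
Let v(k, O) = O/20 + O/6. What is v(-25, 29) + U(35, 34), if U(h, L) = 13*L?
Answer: 26897/60 ≈ 448.28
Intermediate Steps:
v(k, O) = 13*O/60 (v(k, O) = O*(1/20) + O*(⅙) = O/20 + O/6 = 13*O/60)
v(-25, 29) + U(35, 34) = (13/60)*29 + 13*34 = 377/60 + 442 = 26897/60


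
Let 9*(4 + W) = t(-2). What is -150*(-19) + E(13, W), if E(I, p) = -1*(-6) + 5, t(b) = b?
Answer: 2861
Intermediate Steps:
W = -38/9 (W = -4 + (⅑)*(-2) = -4 - 2/9 = -38/9 ≈ -4.2222)
E(I, p) = 11 (E(I, p) = 6 + 5 = 11)
-150*(-19) + E(13, W) = -150*(-19) + 11 = 2850 + 11 = 2861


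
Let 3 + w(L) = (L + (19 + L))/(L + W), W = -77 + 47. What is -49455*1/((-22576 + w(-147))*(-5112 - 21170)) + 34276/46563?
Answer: 19248897031673/26152056325344 ≈ 0.73604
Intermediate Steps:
W = -30
w(L) = -3 + (19 + 2*L)/(-30 + L) (w(L) = -3 + (L + (19 + L))/(L - 30) = -3 + (19 + 2*L)/(-30 + L))
-49455*1/((-22576 + w(-147))*(-5112 - 21170)) + 34276/46563 = -49455*1/((-22576 + (109 - 1*(-147))/(-30 - 147))*(-5112 - 21170)) + 34276/46563 = -49455*(-1/(26282*(-22576 + (109 + 147)/(-177)))) + 34276*(1/46563) = -49455*(-1/(26282*(-22576 - 1/177*256))) + 3116/4233 = -49455*(-1/(26282*(-22576 - 256/177))) + 3116/4233 = -49455/((-3996208/177*(-26282))) + 3116/4233 = -49455/105028338656/177 + 3116/4233 = -49455*177/105028338656 + 3116/4233 = -8753535/105028338656 + 3116/4233 = 19248897031673/26152056325344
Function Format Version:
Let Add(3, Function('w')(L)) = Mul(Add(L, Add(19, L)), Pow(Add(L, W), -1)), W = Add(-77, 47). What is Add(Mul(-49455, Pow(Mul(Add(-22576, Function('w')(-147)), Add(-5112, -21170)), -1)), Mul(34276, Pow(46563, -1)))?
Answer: Rational(19248897031673, 26152056325344) ≈ 0.73604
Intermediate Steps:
W = -30
Function('w')(L) = Add(-3, Mul(Pow(Add(-30, L), -1), Add(19, Mul(2, L)))) (Function('w')(L) = Add(-3, Mul(Add(L, Add(19, L)), Pow(Add(L, -30), -1))) = Add(-3, Mul(Add(19, Mul(2, L)), Pow(Add(-30, L), -1))) = Add(-3, Mul(Pow(Add(-30, L), -1), Add(19, Mul(2, L)))))
Add(Mul(-49455, Pow(Mul(Add(-22576, Function('w')(-147)), Add(-5112, -21170)), -1)), Mul(34276, Pow(46563, -1))) = Add(Mul(-49455, Pow(Mul(Add(-22576, Mul(Pow(Add(-30, -147), -1), Add(109, Mul(-1, -147)))), Add(-5112, -21170)), -1)), Mul(34276, Pow(46563, -1))) = Add(Mul(-49455, Pow(Mul(Add(-22576, Mul(Pow(-177, -1), Add(109, 147))), -26282), -1)), Mul(34276, Rational(1, 46563))) = Add(Mul(-49455, Pow(Mul(Add(-22576, Mul(Rational(-1, 177), 256)), -26282), -1)), Rational(3116, 4233)) = Add(Mul(-49455, Pow(Mul(Add(-22576, Rational(-256, 177)), -26282), -1)), Rational(3116, 4233)) = Add(Mul(-49455, Pow(Mul(Rational(-3996208, 177), -26282), -1)), Rational(3116, 4233)) = Add(Mul(-49455, Pow(Rational(105028338656, 177), -1)), Rational(3116, 4233)) = Add(Mul(-49455, Rational(177, 105028338656)), Rational(3116, 4233)) = Add(Rational(-8753535, 105028338656), Rational(3116, 4233)) = Rational(19248897031673, 26152056325344)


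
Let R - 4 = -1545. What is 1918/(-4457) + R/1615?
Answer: -9965807/7198055 ≈ -1.3845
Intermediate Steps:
R = -1541 (R = 4 - 1545 = -1541)
1918/(-4457) + R/1615 = 1918/(-4457) - 1541/1615 = 1918*(-1/4457) - 1541*1/1615 = -1918/4457 - 1541/1615 = -9965807/7198055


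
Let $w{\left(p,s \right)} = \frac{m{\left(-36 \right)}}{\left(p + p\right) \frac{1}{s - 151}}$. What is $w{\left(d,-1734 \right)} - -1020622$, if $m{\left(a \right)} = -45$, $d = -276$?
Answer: $\frac{187766173}{184} \approx 1.0205 \cdot 10^{6}$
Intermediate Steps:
$w{\left(p,s \right)} = - \frac{45 \left(-151 + s\right)}{2 p}$ ($w{\left(p,s \right)} = - \frac{45}{\left(p + p\right) \frac{1}{s - 151}} = - \frac{45}{2 p \frac{1}{-151 + s}} = - 45 \frac{-151 + s}{2 p} = - \frac{45 \left(-151 + s\right)}{2 p}$)
$w{\left(d,-1734 \right)} - -1020622 = \frac{45 \left(151 - -1734\right)}{2 \left(-276\right)} - -1020622 = \frac{45}{2} \left(- \frac{1}{276}\right) \left(151 + 1734\right) + 1020622 = \frac{45}{2} \left(- \frac{1}{276}\right) 1885 + 1020622 = - \frac{28275}{184} + 1020622 = \frac{187766173}{184}$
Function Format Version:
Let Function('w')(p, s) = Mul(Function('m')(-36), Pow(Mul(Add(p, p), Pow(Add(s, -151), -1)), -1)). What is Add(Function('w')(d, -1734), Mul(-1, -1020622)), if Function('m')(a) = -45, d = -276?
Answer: Rational(187766173, 184) ≈ 1.0205e+6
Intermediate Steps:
Function('w')(p, s) = Mul(Rational(-45, 2), Pow(p, -1), Add(-151, s)) (Function('w')(p, s) = Mul(-45, Pow(Mul(Add(p, p), Pow(Add(s, -151), -1)), -1)) = Mul(-45, Pow(Mul(Mul(2, p), Pow(Add(-151, s), -1)), -1)) = Mul(-45, Pow(Mul(2, p, Pow(Add(-151, s), -1)), -1)) = Mul(-45, Mul(Rational(1, 2), Pow(p, -1), Add(-151, s))) = Mul(Rational(-45, 2), Pow(p, -1), Add(-151, s)))
Add(Function('w')(d, -1734), Mul(-1, -1020622)) = Add(Mul(Rational(45, 2), Pow(-276, -1), Add(151, Mul(-1, -1734))), Mul(-1, -1020622)) = Add(Mul(Rational(45, 2), Rational(-1, 276), Add(151, 1734)), 1020622) = Add(Mul(Rational(45, 2), Rational(-1, 276), 1885), 1020622) = Add(Rational(-28275, 184), 1020622) = Rational(187766173, 184)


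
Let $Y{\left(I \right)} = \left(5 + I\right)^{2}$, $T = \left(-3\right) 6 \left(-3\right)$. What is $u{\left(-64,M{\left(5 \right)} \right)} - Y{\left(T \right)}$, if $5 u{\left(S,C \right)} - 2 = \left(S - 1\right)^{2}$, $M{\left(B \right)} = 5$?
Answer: $- \frac{13178}{5} \approx -2635.6$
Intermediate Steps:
$T = 54$ ($T = \left(-18\right) \left(-3\right) = 54$)
$u{\left(S,C \right)} = \frac{2}{5} + \frac{\left(-1 + S\right)^{2}}{5}$ ($u{\left(S,C \right)} = \frac{2}{5} + \frac{\left(S - 1\right)^{2}}{5} = \frac{2}{5} + \frac{\left(-1 + S\right)^{2}}{5}$)
$u{\left(-64,M{\left(5 \right)} \right)} - Y{\left(T \right)} = \left(\frac{2}{5} + \frac{\left(-1 - 64\right)^{2}}{5}\right) - \left(5 + 54\right)^{2} = \left(\frac{2}{5} + \frac{\left(-65\right)^{2}}{5}\right) - 59^{2} = \left(\frac{2}{5} + \frac{1}{5} \cdot 4225\right) - 3481 = \left(\frac{2}{5} + 845\right) - 3481 = \frac{4227}{5} - 3481 = - \frac{13178}{5}$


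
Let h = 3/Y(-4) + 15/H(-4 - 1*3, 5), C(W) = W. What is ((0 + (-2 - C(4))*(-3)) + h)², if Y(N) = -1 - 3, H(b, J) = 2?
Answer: 9801/16 ≈ 612.56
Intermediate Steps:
Y(N) = -4
h = 27/4 (h = 3/(-4) + 15/2 = 3*(-¼) + 15*(½) = -¾ + 15/2 = 27/4 ≈ 6.7500)
((0 + (-2 - C(4))*(-3)) + h)² = ((0 + (-2 - 1*4)*(-3)) + 27/4)² = ((0 + (-2 - 4)*(-3)) + 27/4)² = ((0 - 6*(-3)) + 27/4)² = ((0 + 18) + 27/4)² = (18 + 27/4)² = (99/4)² = 9801/16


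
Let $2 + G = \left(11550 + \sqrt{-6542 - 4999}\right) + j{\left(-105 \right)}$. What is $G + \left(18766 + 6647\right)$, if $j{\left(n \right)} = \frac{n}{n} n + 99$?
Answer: $36955 + i \sqrt{11541} \approx 36955.0 + 107.43 i$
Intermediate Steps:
$j{\left(n \right)} = 99 + n$ ($j{\left(n \right)} = 1 n + 99 = n + 99 = 99 + n$)
$G = 11542 + i \sqrt{11541}$ ($G = -2 + \left(\left(11550 + \sqrt{-6542 - 4999}\right) + \left(99 - 105\right)\right) = -2 + \left(\left(11550 + \sqrt{-11541}\right) - 6\right) = -2 + \left(\left(11550 + i \sqrt{11541}\right) - 6\right) = -2 + \left(11544 + i \sqrt{11541}\right) = 11542 + i \sqrt{11541} \approx 11542.0 + 107.43 i$)
$G + \left(18766 + 6647\right) = \left(11542 + i \sqrt{11541}\right) + \left(18766 + 6647\right) = \left(11542 + i \sqrt{11541}\right) + 25413 = 36955 + i \sqrt{11541}$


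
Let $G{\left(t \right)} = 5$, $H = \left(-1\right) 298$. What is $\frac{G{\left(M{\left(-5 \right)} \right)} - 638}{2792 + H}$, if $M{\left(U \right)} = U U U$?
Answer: $- \frac{633}{2494} \approx -0.25381$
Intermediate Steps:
$H = -298$
$M{\left(U \right)} = U^{3}$ ($M{\left(U \right)} = U^{2} U = U^{3}$)
$\frac{G{\left(M{\left(-5 \right)} \right)} - 638}{2792 + H} = \frac{5 - 638}{2792 - 298} = - \frac{633}{2494}$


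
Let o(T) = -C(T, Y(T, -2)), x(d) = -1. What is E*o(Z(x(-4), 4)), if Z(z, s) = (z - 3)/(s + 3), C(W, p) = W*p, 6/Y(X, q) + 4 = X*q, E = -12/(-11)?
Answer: -72/55 ≈ -1.3091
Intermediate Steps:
E = 12/11 (E = -12*(-1/11) = 12/11 ≈ 1.0909)
Y(X, q) = 6/(-4 + X*q)
Z(z, s) = (-3 + z)/(3 + s)
o(T) = -6*T/(-4 - 2*T) (o(T) = -T*6/(-4 + T*(-2)) = -T*6/(-4 - 2*T) = -6*T/(-4 - 2*T))
E*o(Z(x(-4), 4)) = 12*(3*((-3 - 1)/(3 + 4))/(2 + (-3 - 1)/(3 + 4)))/11 = 12*(3*(-4/7)/(2 - 4/7))/11 = 12*(3*(-4/7)/(10/7))/11 = 12*(3*(-4/7)*(7/10))/11 = (12/11)*(-6/5) = -72/55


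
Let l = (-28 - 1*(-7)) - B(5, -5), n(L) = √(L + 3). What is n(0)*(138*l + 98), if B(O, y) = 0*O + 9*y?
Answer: 3410*√3 ≈ 5906.3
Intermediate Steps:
n(L) = √(3 + L)
B(O, y) = 9*y (B(O, y) = 0 + 9*y = 9*y)
l = 24 (l = (-28 - 1*(-7)) - 9*(-5) = (-28 + 7) - 1*(-45) = -21 + 45 = 24)
n(0)*(138*l + 98) = √(3 + 0)*(138*24 + 98) = √3*(3312 + 98) = √3*3410 = 3410*√3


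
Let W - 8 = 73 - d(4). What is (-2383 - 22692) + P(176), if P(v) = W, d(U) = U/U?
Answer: -24995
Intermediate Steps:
d(U) = 1
W = 80 (W = 8 + (73 - 1*1) = 8 + (73 - 1) = 8 + 72 = 80)
P(v) = 80
(-2383 - 22692) + P(176) = (-2383 - 22692) + 80 = -25075 + 80 = -24995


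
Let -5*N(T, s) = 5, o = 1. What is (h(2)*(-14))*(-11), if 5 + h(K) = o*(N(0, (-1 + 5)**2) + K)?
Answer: -616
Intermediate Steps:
N(T, s) = -1 (N(T, s) = -1/5*5 = -1)
h(K) = -6 + K (h(K) = -5 + 1*(-1 + K) = -5 + (-1 + K) = -6 + K)
(h(2)*(-14))*(-11) = ((-6 + 2)*(-14))*(-11) = -4*(-14)*(-11) = 56*(-11) = -616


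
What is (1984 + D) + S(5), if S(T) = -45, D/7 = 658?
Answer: 6545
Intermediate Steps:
D = 4606 (D = 7*658 = 4606)
(1984 + D) + S(5) = (1984 + 4606) - 45 = 6590 - 45 = 6545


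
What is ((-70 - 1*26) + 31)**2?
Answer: 4225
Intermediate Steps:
((-70 - 1*26) + 31)**2 = ((-70 - 26) + 31)**2 = (-96 + 31)**2 = (-65)**2 = 4225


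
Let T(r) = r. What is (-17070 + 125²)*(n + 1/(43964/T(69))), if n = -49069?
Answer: 3117254350915/43964 ≈ 7.0905e+7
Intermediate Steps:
(-17070 + 125²)*(n + 1/(43964/T(69))) = (-17070 + 125²)*(-49069 + 1/(43964/69)) = (-17070 + 15625)*(-49069 + 1/(43964*(1/69))) = -1445*(-49069 + 1/(43964/69)) = -1445*(-49069 + 69/43964) = -1445*(-2157269447/43964) = 3117254350915/43964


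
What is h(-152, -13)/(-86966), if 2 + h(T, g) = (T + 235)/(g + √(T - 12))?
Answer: 1745/28959678 + 83*I*√41/14479839 ≈ 6.0256e-5 + 3.6703e-5*I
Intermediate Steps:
h(T, g) = -2 + (235 + T)/(g + √(-12 + T)) (h(T, g) = -2 + (T + 235)/(g + √(T - 12)) = -2 + (235 + T)/(g + √(-12 + T)))
h(-152, -13)/(-86966) = ((235 - 152 - 2*(-13) - 2*√(-12 - 152))/(-13 + √(-12 - 152)))/(-86966) = ((235 - 152 + 26 - 4*I*√41)/(-13 + √(-164)))*(-1/86966) = ((235 - 152 + 26 - 4*I*√41)/(-13 + 2*I*√41))*(-1/86966) = ((109 - 4*I*√41)/(-13 + 2*I*√41))*(-1/86966) = -(109 - 4*I*√41)/(86966*(-13 + 2*I*√41))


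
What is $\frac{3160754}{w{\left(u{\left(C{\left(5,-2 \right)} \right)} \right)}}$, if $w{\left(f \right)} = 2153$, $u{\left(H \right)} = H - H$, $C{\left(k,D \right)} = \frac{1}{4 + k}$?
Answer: $\frac{3160754}{2153} \approx 1468.1$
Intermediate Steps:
$u{\left(H \right)} = 0$
$\frac{3160754}{w{\left(u{\left(C{\left(5,-2 \right)} \right)} \right)}} = \frac{3160754}{2153}$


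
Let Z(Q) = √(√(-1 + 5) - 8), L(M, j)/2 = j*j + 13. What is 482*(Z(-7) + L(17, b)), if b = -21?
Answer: 437656 + 482*I*√6 ≈ 4.3766e+5 + 1180.7*I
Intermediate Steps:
L(M, j) = 26 + 2*j² (L(M, j) = 2*(j*j + 13) = 2*(j² + 13) = 2*(13 + j²) = 26 + 2*j²)
Z(Q) = I*√6 (Z(Q) = √(√4 - 8) = √(2 - 8) = √(-6) = I*√6)
482*(Z(-7) + L(17, b)) = 482*(I*√6 + (26 + 2*(-21)²)) = 482*(I*√6 + (26 + 2*441)) = 482*(I*√6 + (26 + 882)) = 482*(I*√6 + 908) = 482*(908 + I*√6) = 437656 + 482*I*√6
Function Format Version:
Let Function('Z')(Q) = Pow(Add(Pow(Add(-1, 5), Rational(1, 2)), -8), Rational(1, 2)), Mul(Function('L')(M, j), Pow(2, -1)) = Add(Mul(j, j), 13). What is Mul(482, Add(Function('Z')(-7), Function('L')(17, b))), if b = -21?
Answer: Add(437656, Mul(482, I, Pow(6, Rational(1, 2)))) ≈ Add(4.3766e+5, Mul(1180.7, I))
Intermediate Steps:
Function('L')(M, j) = Add(26, Mul(2, Pow(j, 2))) (Function('L')(M, j) = Mul(2, Add(Mul(j, j), 13)) = Mul(2, Add(Pow(j, 2), 13)) = Mul(2, Add(13, Pow(j, 2))) = Add(26, Mul(2, Pow(j, 2))))
Function('Z')(Q) = Mul(I, Pow(6, Rational(1, 2))) (Function('Z')(Q) = Pow(Add(Pow(4, Rational(1, 2)), -8), Rational(1, 2)) = Pow(Add(2, -8), Rational(1, 2)) = Pow(-6, Rational(1, 2)) = Mul(I, Pow(6, Rational(1, 2))))
Mul(482, Add(Function('Z')(-7), Function('L')(17, b))) = Mul(482, Add(Mul(I, Pow(6, Rational(1, 2))), Add(26, Mul(2, Pow(-21, 2))))) = Mul(482, Add(Mul(I, Pow(6, Rational(1, 2))), Add(26, Mul(2, 441)))) = Mul(482, Add(Mul(I, Pow(6, Rational(1, 2))), Add(26, 882))) = Mul(482, Add(Mul(I, Pow(6, Rational(1, 2))), 908)) = Mul(482, Add(908, Mul(I, Pow(6, Rational(1, 2))))) = Add(437656, Mul(482, I, Pow(6, Rational(1, 2))))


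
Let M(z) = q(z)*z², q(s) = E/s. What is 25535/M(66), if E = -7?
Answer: -25535/462 ≈ -55.271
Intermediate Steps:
q(s) = -7/s
M(z) = -7*z (M(z) = (-7/z)*z² = -7*z)
25535/M(66) = 25535/((-7*66)) = 25535/(-462) = 25535*(-1/462) = -25535/462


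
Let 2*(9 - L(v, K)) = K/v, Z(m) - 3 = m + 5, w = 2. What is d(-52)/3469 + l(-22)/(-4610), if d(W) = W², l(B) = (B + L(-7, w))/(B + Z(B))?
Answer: 34899763/44777852 ≈ 0.77940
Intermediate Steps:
Z(m) = 8 + m (Z(m) = 3 + (m + 5) = 3 + (5 + m) = 8 + m)
L(v, K) = 9 - K/(2*v)
l(B) = (64/7 + B)/(8 + 2*B) (l(B) = (B + (9 - ½*2/(-7)))/(B + (8 + B)) = (B + (9 - ½*2*(-⅐)))/(8 + 2*B) = (B + (9 + ⅐))/(8 + 2*B) = (B + 64/7)/(8 + 2*B) = (64/7 + B)/(8 + 2*B))
d(-52)/3469 + l(-22)/(-4610) = (-52)²/3469 + ((64 + 7*(-22))/(14*(4 - 22)))/(-4610) = 2704*(1/3469) + ((1/14)*(64 - 154)/(-18))*(-1/4610) = 2704/3469 + ((1/14)*(-1/18)*(-90))*(-1/4610) = 2704/3469 + (5/14)*(-1/4610) = 2704/3469 - 1/12908 = 34899763/44777852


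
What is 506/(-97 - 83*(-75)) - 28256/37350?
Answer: -38563417/57220200 ≈ -0.67395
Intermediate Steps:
506/(-97 - 83*(-75)) - 28256/37350 = 506/(-97 + 6225) - 28256*1/37350 = 506/6128 - 14128/18675 = 506*(1/6128) - 14128/18675 = 253/3064 - 14128/18675 = -38563417/57220200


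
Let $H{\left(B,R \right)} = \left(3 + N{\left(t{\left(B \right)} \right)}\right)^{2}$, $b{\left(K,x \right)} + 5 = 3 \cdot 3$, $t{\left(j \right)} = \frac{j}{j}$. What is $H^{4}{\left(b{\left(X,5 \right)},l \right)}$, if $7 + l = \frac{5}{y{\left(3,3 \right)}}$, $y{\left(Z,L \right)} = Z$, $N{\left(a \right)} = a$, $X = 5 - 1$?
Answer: $65536$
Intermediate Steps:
$t{\left(j \right)} = 1$
$X = 4$ ($X = 5 - 1 = 4$)
$b{\left(K,x \right)} = 4$ ($b{\left(K,x \right)} = -5 + 3 \cdot 3 = -5 + 9 = 4$)
$l = - \frac{16}{3}$ ($l = -7 + \frac{5}{3} = - \frac{16}{3} \approx -5.3333$)
$H{\left(B,R \right)} = 16$ ($H{\left(B,R \right)} = \left(3 + 1\right)^{2} = 4^{2} = 16$)
$H^{4}{\left(b{\left(X,5 \right)},l \right)} = 16^{4} = 65536$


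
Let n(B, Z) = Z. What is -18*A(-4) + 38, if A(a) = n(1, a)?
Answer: 110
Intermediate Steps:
A(a) = a
-18*A(-4) + 38 = -18*(-4) + 38 = 72 + 38 = 110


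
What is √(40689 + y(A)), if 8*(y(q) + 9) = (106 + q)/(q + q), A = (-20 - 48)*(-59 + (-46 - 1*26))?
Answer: √12912253016258/17816 ≈ 201.69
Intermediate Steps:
A = 8908 (A = -68*(-59 + (-46 - 26)) = -68*(-59 - 72) = -68*(-131) = 8908)
y(q) = -9 + (106 + q)/(16*q) (y(q) = -9 + ((106 + q)/(q + q))/8 = -9 + ((106 + q)/((2*q)))/8 = -9 + ((106 + q)*(1/(2*q)))/8 = -9 + ((106 + q)/(2*q))/8 = -9 + (106 + q)/(16*q))
√(40689 + y(A)) = √(40689 + (1/16)*(106 - 143*8908)/8908) = √(40689 + (1/16)*(1/8908)*(106 - 1273844)) = √(40689 + (1/16)*(1/8908)*(-1273738)) = √(40689 - 636869/71264) = √(2899024027/71264) = √12912253016258/17816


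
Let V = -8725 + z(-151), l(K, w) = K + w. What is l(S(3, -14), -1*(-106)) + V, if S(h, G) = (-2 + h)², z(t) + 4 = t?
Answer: -8773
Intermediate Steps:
z(t) = -4 + t
V = -8880 (V = -8725 + (-4 - 151) = -8725 - 155 = -8880)
l(S(3, -14), -1*(-106)) + V = ((-2 + 3)² - 1*(-106)) - 8880 = (1² + 106) - 8880 = (1 + 106) - 8880 = 107 - 8880 = -8773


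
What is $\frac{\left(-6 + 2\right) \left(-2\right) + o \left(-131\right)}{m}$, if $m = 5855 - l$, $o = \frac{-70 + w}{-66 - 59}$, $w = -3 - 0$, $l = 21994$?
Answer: $\frac{8563}{2017375} \approx 0.0042446$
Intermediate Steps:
$w = -3$ ($w = -3 + 0 = -3$)
$o = \frac{73}{125}$ ($o = \frac{-70 - 3}{-66 - 59} = - \frac{73}{-125} = \left(-73\right) \left(- \frac{1}{125}\right) = \frac{73}{125} \approx 0.584$)
$m = -16139$ ($m = 5855 - 21994 = -16139$)
$\frac{\left(-6 + 2\right) \left(-2\right) + o \left(-131\right)}{m} = \frac{\left(-6 + 2\right) \left(-2\right) + \frac{73}{125} \left(-131\right)}{-16139} = \left(\left(-4\right) \left(-2\right) - \frac{9563}{125}\right) \left(- \frac{1}{16139}\right) = \left(8 - \frac{9563}{125}\right) \left(- \frac{1}{16139}\right) = \left(- \frac{8563}{125}\right) \left(- \frac{1}{16139}\right) = \frac{8563}{2017375}$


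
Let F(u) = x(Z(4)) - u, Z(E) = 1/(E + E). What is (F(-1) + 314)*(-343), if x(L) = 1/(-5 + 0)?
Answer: -539882/5 ≈ -1.0798e+5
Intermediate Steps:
Z(E) = 1/(2*E)
x(L) = -1/5 (x(L) = 1/(-5) = -1/5)
F(u) = -1/5 - u
(F(-1) + 314)*(-343) = ((-1/5 - 1*(-1)) + 314)*(-343) = ((-1/5 + 1) + 314)*(-343) = (4/5 + 314)*(-343) = (1574/5)*(-343) = -539882/5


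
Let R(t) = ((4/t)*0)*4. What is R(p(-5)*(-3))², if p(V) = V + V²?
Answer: 0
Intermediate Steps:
R(t) = 0 (R(t) = 0*4 = 0)
R(p(-5)*(-3))² = 0² = 0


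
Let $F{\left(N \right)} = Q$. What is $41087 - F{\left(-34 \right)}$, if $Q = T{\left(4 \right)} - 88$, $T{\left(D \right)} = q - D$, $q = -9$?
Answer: $41188$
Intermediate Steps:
$T{\left(D \right)} = -9 - D$
$Q = -101$ ($Q = \left(-9 - 4\right) - 88 = -13 - 88 = -101$)
$F{\left(N \right)} = -101$
$41087 - F{\left(-34 \right)} = 41087 - -101 = 41087 + 101 = 41188$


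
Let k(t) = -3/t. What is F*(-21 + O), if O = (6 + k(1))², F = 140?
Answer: -1680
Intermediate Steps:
O = 9 (O = (6 - 3/1)² = (6 - 3*1)² = (6 - 3)² = 3² = 9)
F*(-21 + O) = 140*(-21 + 9) = 140*(-12) = -1680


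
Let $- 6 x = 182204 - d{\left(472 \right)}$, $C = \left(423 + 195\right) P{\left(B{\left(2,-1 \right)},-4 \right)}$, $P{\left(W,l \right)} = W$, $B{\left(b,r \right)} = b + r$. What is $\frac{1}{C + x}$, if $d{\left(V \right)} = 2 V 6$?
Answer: $- \frac{3}{86416} \approx -3.4716 \cdot 10^{-5}$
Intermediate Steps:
$d{\left(V \right)} = 12 V$
$C = 618$ ($C = \left(423 + 195\right) \left(2 - 1\right) = 618 \cdot 1 = 618$)
$x = - \frac{88270}{3}$ ($x = - \frac{182204 - 12 \cdot 472}{6} = - \frac{182204 - 5664}{6} = \left(- \frac{1}{6}\right) 176540 = - \frac{88270}{3} \approx -29423.0$)
$\frac{1}{C + x} = \frac{1}{618 - \frac{88270}{3}} = \frac{1}{- \frac{86416}{3}} = - \frac{3}{86416}$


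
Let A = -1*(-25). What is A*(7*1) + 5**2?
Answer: 200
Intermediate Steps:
A = 25
A*(7*1) + 5**2 = 25*(7*1) + 5**2 = 25*7 + 25 = 175 + 25 = 200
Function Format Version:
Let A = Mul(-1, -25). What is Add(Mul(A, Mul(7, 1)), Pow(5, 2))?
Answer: 200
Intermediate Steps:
A = 25
Add(Mul(A, Mul(7, 1)), Pow(5, 2)) = Add(Mul(25, Mul(7, 1)), Pow(5, 2)) = Add(Mul(25, 7), 25) = Add(175, 25) = 200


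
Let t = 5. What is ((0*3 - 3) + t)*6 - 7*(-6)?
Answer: 54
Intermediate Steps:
((0*3 - 3) + t)*6 - 7*(-6) = ((0*3 - 3) + 5)*6 - 7*(-6) = ((0 - 3) + 5)*6 + 42 = (-3 + 5)*6 + 42 = 2*6 + 42 = 12 + 42 = 54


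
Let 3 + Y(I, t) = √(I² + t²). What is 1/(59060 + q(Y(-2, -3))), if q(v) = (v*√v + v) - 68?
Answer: 1/(58989 + √13 + (-3 + √13)^(3/2)) ≈ 1.6951e-5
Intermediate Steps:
Y(I, t) = -3 + √(I² + t²)
q(v) = -68 + v + v^(3/2) (q(v) = (v^(3/2) + v) - 68 = (v + v^(3/2)) - 68 = -68 + v + v^(3/2))
1/(59060 + q(Y(-2, -3))) = 1/(59060 + (-68 + (-3 + √((-2)² + (-3)²)) + (-3 + √((-2)² + (-3)²))^(3/2))) = 1/(59060 + (-68 + (-3 + √(4 + 9)) + (-3 + √(4 + 9))^(3/2))) = 1/(59060 + (-68 + (-3 + √13) + (-3 + √13)^(3/2))) = 1/(59060 + (-71 + √13 + (-3 + √13)^(3/2))) = 1/(58989 + √13 + (-3 + √13)^(3/2))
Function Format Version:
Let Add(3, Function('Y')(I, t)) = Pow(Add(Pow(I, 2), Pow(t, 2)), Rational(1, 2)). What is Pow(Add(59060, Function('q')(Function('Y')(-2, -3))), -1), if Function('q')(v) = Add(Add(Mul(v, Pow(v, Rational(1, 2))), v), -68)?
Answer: Pow(Add(58989, Pow(13, Rational(1, 2)), Pow(Add(-3, Pow(13, Rational(1, 2))), Rational(3, 2))), -1) ≈ 1.6951e-5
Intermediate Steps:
Function('Y')(I, t) = Add(-3, Pow(Add(Pow(I, 2), Pow(t, 2)), Rational(1, 2)))
Function('q')(v) = Add(-68, v, Pow(v, Rational(3, 2))) (Function('q')(v) = Add(Add(Pow(v, Rational(3, 2)), v), -68) = Add(Add(v, Pow(v, Rational(3, 2))), -68) = Add(-68, v, Pow(v, Rational(3, 2))))
Pow(Add(59060, Function('q')(Function('Y')(-2, -3))), -1) = Pow(Add(59060, Add(-68, Add(-3, Pow(Add(Pow(-2, 2), Pow(-3, 2)), Rational(1, 2))), Pow(Add(-3, Pow(Add(Pow(-2, 2), Pow(-3, 2)), Rational(1, 2))), Rational(3, 2)))), -1) = Pow(Add(59060, Add(-68, Add(-3, Pow(Add(4, 9), Rational(1, 2))), Pow(Add(-3, Pow(Add(4, 9), Rational(1, 2))), Rational(3, 2)))), -1) = Pow(Add(59060, Add(-68, Add(-3, Pow(13, Rational(1, 2))), Pow(Add(-3, Pow(13, Rational(1, 2))), Rational(3, 2)))), -1) = Pow(Add(59060, Add(-71, Pow(13, Rational(1, 2)), Pow(Add(-3, Pow(13, Rational(1, 2))), Rational(3, 2)))), -1) = Pow(Add(58989, Pow(13, Rational(1, 2)), Pow(Add(-3, Pow(13, Rational(1, 2))), Rational(3, 2))), -1)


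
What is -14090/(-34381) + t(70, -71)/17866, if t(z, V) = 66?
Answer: 127000543/307125473 ≈ 0.41351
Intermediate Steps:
-14090/(-34381) + t(70, -71)/17866 = -14090/(-34381) + 66/17866 = -14090*(-1/34381) + 66*(1/17866) = 14090/34381 + 33/8933 = 127000543/307125473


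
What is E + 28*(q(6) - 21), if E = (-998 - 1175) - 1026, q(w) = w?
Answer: -3619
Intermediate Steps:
E = -3199 (E = -2173 - 1026 = -3199)
E + 28*(q(6) - 21) = -3199 + 28*(6 - 21) = -3199 + 28*(-15) = -3199 - 420 = -3619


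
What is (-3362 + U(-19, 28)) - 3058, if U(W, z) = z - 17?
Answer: -6409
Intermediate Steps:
U(W, z) = -17 + z
(-3362 + U(-19, 28)) - 3058 = (-3362 + (-17 + 28)) - 3058 = (-3362 + 11) - 3058 = -3351 - 3058 = -6409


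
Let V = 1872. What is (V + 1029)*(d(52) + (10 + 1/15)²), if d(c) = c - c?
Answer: 22048567/75 ≈ 2.9398e+5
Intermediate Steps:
d(c) = 0
(V + 1029)*(d(52) + (10 + 1/15)²) = (1872 + 1029)*(0 + (10 + 1/15)²) = 2901*(0 + (10 + 1/15)²) = 2901*(0 + (151/15)²) = 2901*(0 + 22801/225) = 2901*(22801/225) = 22048567/75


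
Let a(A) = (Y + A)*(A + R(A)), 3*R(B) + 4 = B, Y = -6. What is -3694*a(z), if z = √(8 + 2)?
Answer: -236416/3 + 103432*√10/3 ≈ 30222.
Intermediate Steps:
R(B) = -4/3 + B/3
z = √10 ≈ 3.1623
a(A) = (-6 + A)*(-4/3 + 4*A/3) (a(A) = (-6 + A)*(A + (-4/3 + A/3)) = (-6 + A)*(-4/3 + 4*A/3))
-3694*a(z) = -3694*(8 - 28*√10/3 + 4*(√10)²/3) = -3694*(8 - 28*√10/3 + (4/3)*10) = -3694*(8 - 28*√10/3 + 40/3) = -3694*(64/3 - 28*√10/3) = -236416/3 + 103432*√10/3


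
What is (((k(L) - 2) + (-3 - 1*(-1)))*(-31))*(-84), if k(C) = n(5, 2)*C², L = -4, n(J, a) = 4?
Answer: 156240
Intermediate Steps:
k(C) = 4*C²
(((k(L) - 2) + (-3 - 1*(-1)))*(-31))*(-84) = (((4*(-4)² - 2) + (-3 - 1*(-1)))*(-31))*(-84) = (((4*16 - 2) + (-3 + 1))*(-31))*(-84) = (((64 - 2) - 2)*(-31))*(-84) = ((62 - 2)*(-31))*(-84) = (60*(-31))*(-84) = -1860*(-84) = 156240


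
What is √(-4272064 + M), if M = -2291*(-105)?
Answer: 23*I*√7621 ≈ 2007.9*I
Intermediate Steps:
M = 240555
√(-4272064 + M) = √(-4272064 + 240555) = √(-4031509) = 23*I*√7621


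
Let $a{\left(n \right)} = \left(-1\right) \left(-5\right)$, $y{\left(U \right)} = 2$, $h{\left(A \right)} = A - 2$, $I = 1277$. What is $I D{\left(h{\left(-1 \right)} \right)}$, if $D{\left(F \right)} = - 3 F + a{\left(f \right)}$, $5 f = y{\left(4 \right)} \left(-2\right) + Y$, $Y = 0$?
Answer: $17878$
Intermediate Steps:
$h{\left(A \right)} = -2 + A$
$f = - \frac{4}{5}$ ($f = \frac{2 \left(-2\right) + 0}{5} = \frac{-4 + 0}{5} = \frac{1}{5} \left(-4\right) = - \frac{4}{5} \approx -0.8$)
$a{\left(n \right)} = 5$
$D{\left(F \right)} = 5 - 3 F$ ($D{\left(F \right)} = - 3 F + 5 = 5 - 3 F$)
$I D{\left(h{\left(-1 \right)} \right)} = 1277 \left(5 - 3 \left(-2 - 1\right)\right) = 1277 \left(5 - -9\right) = 1277 \left(5 + 9\right) = 1277 \cdot 14 = 17878$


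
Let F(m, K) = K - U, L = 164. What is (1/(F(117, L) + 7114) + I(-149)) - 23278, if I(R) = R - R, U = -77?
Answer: -171209689/7355 ≈ -23278.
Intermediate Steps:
F(m, K) = 77 + K (F(m, K) = K - 1*(-77) = K + 77 = 77 + K)
I(R) = 0
(1/(F(117, L) + 7114) + I(-149)) - 23278 = (1/((77 + 164) + 7114) + 0) - 23278 = (1/(241 + 7114) + 0) - 23278 = (1/7355 + 0) - 23278 = 1/7355 - 23278 = -171209689/7355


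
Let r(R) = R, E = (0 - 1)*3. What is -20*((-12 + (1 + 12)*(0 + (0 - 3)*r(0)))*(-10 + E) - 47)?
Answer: -2180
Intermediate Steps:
E = -3 (E = -1*3 = -3)
-20*((-12 + (1 + 12)*(0 + (0 - 3)*r(0)))*(-10 + E) - 47) = -20*((-12 + (1 + 12)*(0 + (0 - 3)*0))*(-10 - 3) - 47) = -20*((-12 + 13*(0 - 3*0))*(-13) - 47) = -20*((-12 + 13*(0 + 0))*(-13) - 47) = -20*((-12 + 13*0)*(-13) - 47) = -20*((-12 + 0)*(-13) - 47) = -20*(-12*(-13) - 47) = -20*(156 - 47) = -20*109 = -2180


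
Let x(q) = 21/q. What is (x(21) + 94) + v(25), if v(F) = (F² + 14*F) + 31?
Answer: 1101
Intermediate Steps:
v(F) = 31 + F² + 14*F
(x(21) + 94) + v(25) = (21/21 + 94) + (31 + 25² + 14*25) = (21*(1/21) + 94) + (31 + 625 + 350) = (1 + 94) + 1006 = 95 + 1006 = 1101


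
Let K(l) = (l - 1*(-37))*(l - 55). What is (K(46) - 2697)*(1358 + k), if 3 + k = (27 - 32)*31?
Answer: -4132800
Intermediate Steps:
K(l) = (-55 + l)*(37 + l) (K(l) = (l + 37)*(-55 + l) = (37 + l)*(-55 + l) = (-55 + l)*(37 + l))
k = -158 (k = -3 + (27 - 32)*31 = -3 - 5*31 = -3 - 155 = -158)
(K(46) - 2697)*(1358 + k) = ((-2035 + 46² - 18*46) - 2697)*(1358 - 158) = ((-2035 + 2116 - 828) - 2697)*1200 = (-747 - 2697)*1200 = -3444*1200 = -4132800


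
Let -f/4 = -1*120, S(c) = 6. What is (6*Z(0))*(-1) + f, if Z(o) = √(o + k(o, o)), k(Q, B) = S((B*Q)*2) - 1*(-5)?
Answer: 480 - 6*√11 ≈ 460.10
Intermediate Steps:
f = 480 (f = -(-4)*120 = -4*(-120) = 480)
k(Q, B) = 11 (k(Q, B) = 6 - 1*(-5) = 6 + 5 = 11)
Z(o) = √(11 + o) (Z(o) = √(o + 11) = √(11 + o))
(6*Z(0))*(-1) + f = (6*√(11 + 0))*(-1) + 480 = (6*√11)*(-1) + 480 = -6*√11 + 480 = 480 - 6*√11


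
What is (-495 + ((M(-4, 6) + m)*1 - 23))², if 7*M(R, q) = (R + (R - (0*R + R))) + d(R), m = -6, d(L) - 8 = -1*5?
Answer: 13461561/49 ≈ 2.7473e+5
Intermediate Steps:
d(L) = 3 (d(L) = 8 - 1*5 = 8 - 5 = 3)
M(R, q) = 3/7 + R/7 (M(R, q) = ((R + (R - (0*R + R))) + 3)/7 = ((R + (R - (0 + R))) + 3)/7 = ((R + (R - R)) + 3)/7 = ((R + 0) + 3)/7 = (R + 3)/7 = (3 + R)/7 = 3/7 + R/7)
(-495 + ((M(-4, 6) + m)*1 - 23))² = (-495 + (((3/7 + (⅐)*(-4)) - 6)*1 - 23))² = (-495 + (((3/7 - 4/7) - 6)*1 - 23))² = (-495 + ((-⅐ - 6)*1 - 23))² = (-495 + (-43/7*1 - 23))² = (-495 + (-43/7 - 23))² = (-495 - 204/7)² = (-3669/7)² = 13461561/49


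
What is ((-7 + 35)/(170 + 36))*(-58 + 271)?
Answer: 2982/103 ≈ 28.951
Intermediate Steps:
((-7 + 35)/(170 + 36))*(-58 + 271) = (28/206)*213 = (28*(1/206))*213 = (14/103)*213 = 2982/103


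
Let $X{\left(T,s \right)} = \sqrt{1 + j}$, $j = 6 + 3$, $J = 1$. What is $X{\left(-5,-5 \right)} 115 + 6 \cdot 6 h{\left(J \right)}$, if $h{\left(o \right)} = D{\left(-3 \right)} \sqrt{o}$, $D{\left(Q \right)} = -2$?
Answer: $-72 + 115 \sqrt{10} \approx 291.66$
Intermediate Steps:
$j = 9$
$h{\left(o \right)} = - 2 \sqrt{o}$
$X{\left(T,s \right)} = \sqrt{10}$ ($X{\left(T,s \right)} = \sqrt{1 + 9} = \sqrt{10}$)
$X{\left(-5,-5 \right)} 115 + 6 \cdot 6 h{\left(J \right)} = \sqrt{10} \cdot 115 + 6 \cdot 6 \left(- 2 \sqrt{1}\right) = 115 \sqrt{10} + 36 \left(\left(-2\right) 1\right) = 115 \sqrt{10} + 36 \left(-2\right) = 115 \sqrt{10} - 72 = -72 + 115 \sqrt{10}$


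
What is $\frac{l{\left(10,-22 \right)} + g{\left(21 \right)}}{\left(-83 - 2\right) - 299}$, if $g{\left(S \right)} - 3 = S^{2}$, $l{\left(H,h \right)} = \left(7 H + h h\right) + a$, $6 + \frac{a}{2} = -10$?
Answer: $- \frac{161}{64} \approx -2.5156$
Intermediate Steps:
$a = -32$ ($a = -12 + 2 \left(-10\right) = -12 - 20 = -32$)
$l{\left(H,h \right)} = -32 + h^{2} + 7 H$ ($l{\left(H,h \right)} = \left(7 H + h h\right) - 32 = \left(7 H + h^{2}\right) - 32 = \left(h^{2} + 7 H\right) - 32 = -32 + h^{2} + 7 H$)
$g{\left(S \right)} = 3 + S^{2}$
$\frac{l{\left(10,-22 \right)} + g{\left(21 \right)}}{\left(-83 - 2\right) - 299} = \frac{\left(-32 + \left(-22\right)^{2} + 7 \cdot 10\right) + \left(3 + 21^{2}\right)}{\left(-83 - 2\right) - 299} = \frac{\left(-32 + 484 + 70\right) + \left(3 + 441\right)}{\left(-83 - 2\right) - 299} = \frac{522 + 444}{-85 - 299} = \frac{966}{-384} = 966 \left(- \frac{1}{384}\right) = - \frac{161}{64}$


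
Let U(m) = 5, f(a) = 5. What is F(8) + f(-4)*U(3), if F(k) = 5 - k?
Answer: 22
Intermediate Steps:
F(8) + f(-4)*U(3) = (5 - 1*8) + 5*5 = (5 - 8) + 25 = -3 + 25 = 22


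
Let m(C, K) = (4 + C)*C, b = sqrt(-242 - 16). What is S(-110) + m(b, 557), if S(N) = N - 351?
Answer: -719 + 4*I*sqrt(258) ≈ -719.0 + 64.25*I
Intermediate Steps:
b = I*sqrt(258) (b = sqrt(-258) = I*sqrt(258) ≈ 16.062*I)
m(C, K) = C*(4 + C)
S(N) = -351 + N
S(-110) + m(b, 557) = (-351 - 110) + (I*sqrt(258))*(4 + I*sqrt(258)) = -461 + I*sqrt(258)*(4 + I*sqrt(258))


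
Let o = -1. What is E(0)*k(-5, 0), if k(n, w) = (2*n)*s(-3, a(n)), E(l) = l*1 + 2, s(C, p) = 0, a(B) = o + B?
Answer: 0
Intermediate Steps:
a(B) = -1 + B
E(l) = 2 + l (E(l) = l + 2 = 2 + l)
k(n, w) = 0 (k(n, w) = (2*n)*0 = 0)
E(0)*k(-5, 0) = (2 + 0)*0 = 2*0 = 0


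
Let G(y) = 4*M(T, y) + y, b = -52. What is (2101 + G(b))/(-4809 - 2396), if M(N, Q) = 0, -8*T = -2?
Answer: -2049/7205 ≈ -0.28439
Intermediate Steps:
T = ¼ (T = -⅛*(-2) = ¼ ≈ 0.25000)
G(y) = y (G(y) = 4*0 + y = 0 + y = y)
(2101 + G(b))/(-4809 - 2396) = (2101 - 52)/(-4809 - 2396) = 2049/(-7205) = 2049*(-1/7205) = -2049/7205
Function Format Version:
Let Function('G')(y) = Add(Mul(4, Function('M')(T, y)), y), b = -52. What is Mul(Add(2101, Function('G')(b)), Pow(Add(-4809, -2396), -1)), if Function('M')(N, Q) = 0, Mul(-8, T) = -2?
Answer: Rational(-2049, 7205) ≈ -0.28439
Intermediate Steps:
T = Rational(1, 4) (T = Mul(Rational(-1, 8), -2) = Rational(1, 4) ≈ 0.25000)
Function('G')(y) = y (Function('G')(y) = Add(Mul(4, 0), y) = Add(0, y) = y)
Mul(Add(2101, Function('G')(b)), Pow(Add(-4809, -2396), -1)) = Mul(Add(2101, -52), Pow(Add(-4809, -2396), -1)) = Mul(2049, Pow(-7205, -1)) = Mul(2049, Rational(-1, 7205)) = Rational(-2049, 7205)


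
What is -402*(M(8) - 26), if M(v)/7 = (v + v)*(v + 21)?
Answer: -1295244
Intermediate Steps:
M(v) = 14*v*(21 + v) (M(v) = 7*((v + v)*(v + 21)) = 7*((2*v)*(21 + v)) = 7*(2*v*(21 + v)) = 14*v*(21 + v))
-402*(M(8) - 26) = -402*(14*8*(21 + 8) - 26) = -402*(14*8*29 - 26) = -402*(3248 - 26) = -402*3222 = -1295244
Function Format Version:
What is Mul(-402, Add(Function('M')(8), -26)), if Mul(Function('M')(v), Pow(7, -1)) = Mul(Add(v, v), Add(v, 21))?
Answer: -1295244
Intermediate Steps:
Function('M')(v) = Mul(14, v, Add(21, v)) (Function('M')(v) = Mul(7, Mul(Add(v, v), Add(v, 21))) = Mul(7, Mul(Mul(2, v), Add(21, v))) = Mul(7, Mul(2, v, Add(21, v))) = Mul(14, v, Add(21, v)))
Mul(-402, Add(Function('M')(8), -26)) = Mul(-402, Add(Mul(14, 8, Add(21, 8)), -26)) = Mul(-402, Add(Mul(14, 8, 29), -26)) = Mul(-402, Add(3248, -26)) = Mul(-402, 3222) = -1295244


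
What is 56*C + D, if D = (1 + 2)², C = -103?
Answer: -5759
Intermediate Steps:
D = 9 (D = 3² = 9)
56*C + D = 56*(-103) + 9 = -5768 + 9 = -5759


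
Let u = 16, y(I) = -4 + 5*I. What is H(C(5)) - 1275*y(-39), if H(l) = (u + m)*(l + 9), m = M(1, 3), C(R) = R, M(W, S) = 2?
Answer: 253977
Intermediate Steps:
m = 2
H(l) = 162 + 18*l (H(l) = (16 + 2)*(l + 9) = 18*(9 + l) = 162 + 18*l)
H(C(5)) - 1275*y(-39) = (162 + 18*5) - 1275*(-4 + 5*(-39)) = (162 + 90) - 1275*(-4 - 195) = 252 - 1275*(-199) = 252 + 253725 = 253977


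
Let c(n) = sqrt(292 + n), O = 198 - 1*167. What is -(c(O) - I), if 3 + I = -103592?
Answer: -103595 - sqrt(323) ≈ -1.0361e+5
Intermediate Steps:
O = 31 (O = 198 - 167 = 31)
I = -103595 (I = -3 - 103592 = -103595)
-(c(O) - I) = -(sqrt(292 + 31) - 1*(-103595)) = -(sqrt(323) + 103595) = -(103595 + sqrt(323)) = -103595 - sqrt(323)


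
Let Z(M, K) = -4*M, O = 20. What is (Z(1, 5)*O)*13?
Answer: -1040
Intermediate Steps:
(Z(1, 5)*O)*13 = (-4*1*20)*13 = -4*20*13 = -80*13 = -1040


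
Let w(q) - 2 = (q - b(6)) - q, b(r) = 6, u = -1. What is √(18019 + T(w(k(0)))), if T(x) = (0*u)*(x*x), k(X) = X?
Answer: √18019 ≈ 134.23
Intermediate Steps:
w(q) = -4 (w(q) = 2 + ((q - 1*6) - q) = 2 + ((q - 6) - q) = 2 + ((-6 + q) - q) = 2 - 6 = -4)
T(x) = 0 (T(x) = (0*(-1))*(x*x) = 0*x² = 0)
√(18019 + T(w(k(0)))) = √(18019 + 0) = √18019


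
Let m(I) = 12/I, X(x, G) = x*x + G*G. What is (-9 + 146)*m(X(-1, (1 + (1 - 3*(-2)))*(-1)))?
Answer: 1644/65 ≈ 25.292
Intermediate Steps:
X(x, G) = G² + x² (X(x, G) = x² + G² = G² + x²)
(-9 + 146)*m(X(-1, (1 + (1 - 3*(-2)))*(-1))) = (-9 + 146)*(12/(((1 + (1 - 3*(-2)))*(-1))² + (-1)²)) = 137*(12/(((1 + (1 + 6))*(-1))² + 1)) = 137*(12/(((1 + 7)*(-1))² + 1)) = 137*(12/((8*(-1))² + 1)) = 137*(12/((-8)² + 1)) = 137*(12/(64 + 1)) = 137*(12/65) = 1644/65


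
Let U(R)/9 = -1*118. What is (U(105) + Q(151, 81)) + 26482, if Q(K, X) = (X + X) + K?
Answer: 25733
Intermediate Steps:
Q(K, X) = K + 2*X (Q(K, X) = 2*X + K = K + 2*X)
U(R) = -1062 (U(R) = 9*(-1*118) = 9*(-118) = -1062)
(U(105) + Q(151, 81)) + 26482 = (-1062 + (151 + 2*81)) + 26482 = (-1062 + (151 + 162)) + 26482 = (-1062 + 313) + 26482 = -749 + 26482 = 25733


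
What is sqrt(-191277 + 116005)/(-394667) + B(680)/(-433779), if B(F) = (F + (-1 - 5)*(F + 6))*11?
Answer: 37796/433779 - 194*I*sqrt(2)/394667 ≈ 0.087132 - 0.00069516*I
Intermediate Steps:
B(F) = -396 - 55*F (B(F) = (F - 6*(6 + F))*11 = (F + (-36 - 6*F))*11 = (-36 - 5*F)*11 = -396 - 55*F)
sqrt(-191277 + 116005)/(-394667) + B(680)/(-433779) = sqrt(-191277 + 116005)/(-394667) + (-396 - 55*680)/(-433779) = sqrt(-75272)*(-1/394667) + (-396 - 37400)*(-1/433779) = (194*I*sqrt(2))*(-1/394667) - 37796*(-1/433779) = -194*I*sqrt(2)/394667 + 37796/433779 = 37796/433779 - 194*I*sqrt(2)/394667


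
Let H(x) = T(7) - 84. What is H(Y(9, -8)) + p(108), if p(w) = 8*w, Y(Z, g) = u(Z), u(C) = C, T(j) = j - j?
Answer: 780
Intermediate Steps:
T(j) = 0
Y(Z, g) = Z
H(x) = -84 (H(x) = 0 - 84 = -84)
H(Y(9, -8)) + p(108) = -84 + 8*108 = -84 + 864 = 780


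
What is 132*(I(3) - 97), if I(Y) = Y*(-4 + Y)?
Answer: -13200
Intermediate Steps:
132*(I(3) - 97) = 132*(3*(-4 + 3) - 97) = 132*(3*(-1) - 97) = 132*(-3 - 97) = 132*(-100) = -13200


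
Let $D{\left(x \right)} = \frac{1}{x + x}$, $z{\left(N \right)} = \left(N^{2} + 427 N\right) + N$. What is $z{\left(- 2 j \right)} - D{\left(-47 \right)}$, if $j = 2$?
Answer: $- \frac{159423}{94} \approx -1696.0$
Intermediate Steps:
$z{\left(N \right)} = N^{2} + 428 N$
$D{\left(x \right)} = \frac{1}{2 x}$
$z{\left(- 2 j \right)} - D{\left(-47 \right)} = \left(-2\right) 2 \left(428 - 4\right) - \frac{1}{2 \left(-47\right)} = - 4 \left(428 - 4\right) - \frac{1}{2} \left(- \frac{1}{47}\right) = \left(-4\right) 424 - - \frac{1}{94} = -1696 + \frac{1}{94} = - \frac{159423}{94}$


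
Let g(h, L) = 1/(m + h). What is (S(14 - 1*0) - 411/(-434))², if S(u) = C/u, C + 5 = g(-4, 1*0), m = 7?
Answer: 638401/1695204 ≈ 0.37659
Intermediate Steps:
g(h, L) = 1/(7 + h)
C = -14/3 (C = -5 + 1/(7 - 4) = -5 + 1/3 = -5 + ⅓ = -14/3 ≈ -4.6667)
S(u) = -14/(3*u)
(S(14 - 1*0) - 411/(-434))² = (-14/(3*(14 - 1*0)) - 411/(-434))² = (-14/(3*(14 + 0)) - 411*(-1/434))² = (-14/3/14 + 411/434)² = (-14/3*1/14 + 411/434)² = (-⅓ + 411/434)² = (799/1302)² = 638401/1695204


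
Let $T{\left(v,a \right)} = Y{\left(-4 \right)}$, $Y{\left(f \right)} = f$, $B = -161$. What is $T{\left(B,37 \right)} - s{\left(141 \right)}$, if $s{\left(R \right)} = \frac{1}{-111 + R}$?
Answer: $- \frac{121}{30} \approx -4.0333$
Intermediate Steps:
$T{\left(v,a \right)} = -4$
$T{\left(B,37 \right)} - s{\left(141 \right)} = -4 - \frac{1}{-111 + 141} = -4 - \frac{1}{30} = - \frac{121}{30}$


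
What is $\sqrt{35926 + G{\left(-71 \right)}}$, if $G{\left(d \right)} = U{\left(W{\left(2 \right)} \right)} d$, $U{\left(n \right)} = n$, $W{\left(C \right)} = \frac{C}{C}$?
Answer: $\sqrt{35855} \approx 189.35$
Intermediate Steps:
$W{\left(C \right)} = 1$
$G{\left(d \right)} = d$ ($G{\left(d \right)} = 1 d = d$)
$\sqrt{35926 + G{\left(-71 \right)}} = \sqrt{35926 - 71} = \sqrt{35855}$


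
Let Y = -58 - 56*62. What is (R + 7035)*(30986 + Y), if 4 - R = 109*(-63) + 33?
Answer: 380897088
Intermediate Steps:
Y = -3530 (Y = -58 - 3472 = -3530)
R = 6838 (R = 4 - (109*(-63) + 33) = 4 - (-6867 + 33) = 4 - 1*(-6834) = 4 + 6834 = 6838)
(R + 7035)*(30986 + Y) = (6838 + 7035)*(30986 - 3530) = 13873*27456 = 380897088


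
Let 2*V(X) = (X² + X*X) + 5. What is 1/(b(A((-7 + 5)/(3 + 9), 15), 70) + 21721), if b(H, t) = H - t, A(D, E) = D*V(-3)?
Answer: 12/259789 ≈ 4.6191e-5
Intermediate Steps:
V(X) = 5/2 + X² (V(X) = ((X² + X*X) + 5)/2 = ((X² + X²) + 5)/2 = (2*X² + 5)/2 = (5 + 2*X²)/2 = 5/2 + X²)
A(D, E) = 23*D/2 (A(D, E) = D*(5/2 + (-3)²) = D*(5/2 + 9) = D*(23/2) = 23*D/2)
1/(b(A((-7 + 5)/(3 + 9), 15), 70) + 21721) = 1/((23*((-7 + 5)/(3 + 9))/2 - 1*70) + 21721) = 1/((23*(-2/12)/2 - 70) + 21721) = 1/((23*(-2*1/12)/2 - 70) + 21721) = 1/(((23/2)*(-⅙) - 70) + 21721) = 1/((-23/12 - 70) + 21721) = 1/(-863/12 + 21721) = 1/(259789/12) = 12/259789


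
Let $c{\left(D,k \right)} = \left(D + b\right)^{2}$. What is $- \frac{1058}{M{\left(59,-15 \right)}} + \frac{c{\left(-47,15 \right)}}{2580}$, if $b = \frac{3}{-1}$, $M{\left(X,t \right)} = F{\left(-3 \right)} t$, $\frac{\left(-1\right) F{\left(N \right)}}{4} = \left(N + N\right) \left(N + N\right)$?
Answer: $\frac{22253}{46440} \approx 0.47918$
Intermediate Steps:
$F{\left(N \right)} = - 16 N^{2}$ ($F{\left(N \right)} = - 4 \left(N + N\right) \left(N + N\right) = - 4 \cdot 2 N 2 N = - 4 \cdot 4 N^{2} = - 16 N^{2}$)
$M{\left(X,t \right)} = - 144 t$ ($M{\left(X,t \right)} = - 16 \left(-3\right)^{2} t = \left(-16\right) 9 t = - 144 t$)
$b = -3$ ($b = 3 \left(-1\right) = -3$)
$c{\left(D,k \right)} = \left(-3 + D\right)^{2}$ ($c{\left(D,k \right)} = \left(D - 3\right)^{2} = \left(-3 + D\right)^{2}$)
$- \frac{1058}{M{\left(59,-15 \right)}} + \frac{c{\left(-47,15 \right)}}{2580} = - \frac{1058}{\left(-144\right) \left(-15\right)} + \frac{\left(-3 - 47\right)^{2}}{2580} = - \frac{1058}{2160} + \left(-50\right)^{2} \cdot \frac{1}{2580} = \left(-1058\right) \frac{1}{2160} + 2500 \cdot \frac{1}{2580} = - \frac{529}{1080} + \frac{125}{129} = \frac{22253}{46440}$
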